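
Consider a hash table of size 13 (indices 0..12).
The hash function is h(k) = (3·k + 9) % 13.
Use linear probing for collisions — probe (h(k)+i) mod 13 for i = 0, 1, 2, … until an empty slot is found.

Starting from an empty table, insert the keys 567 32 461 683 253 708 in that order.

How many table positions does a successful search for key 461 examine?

2

Insert 567: h=7, slot 7 empty => index 7.
Insert 32: h=1, slot 1 empty => index 1.
Insert 461: h=1, slot 1 occupied => index 2.
Insert 683: h=4, slot 4 empty => index 4.
Insert 253: h=1, slots 1,2 occupied => index 3.
Insert 708: h=1, slots 1,2,3,4 occupied => index 5.
Table: [_, 32, 461, 253, 683, 708, _, 567, _, _, _, _, _]
Lookup 461: h=1, probe 1,2 → found at 2.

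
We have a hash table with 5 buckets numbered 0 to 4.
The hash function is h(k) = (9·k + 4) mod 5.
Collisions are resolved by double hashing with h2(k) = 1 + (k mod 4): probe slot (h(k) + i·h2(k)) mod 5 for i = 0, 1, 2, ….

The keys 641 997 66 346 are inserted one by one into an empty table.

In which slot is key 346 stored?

4

641: h=3 → slot 3
997: h=2 → slot 2
66: h=3, h2=3, probe 3,1 → slot 1
346: h=3, h2=3, probe 3,1,4 → slot 4
Table: [—, 66, 997, 641, 346]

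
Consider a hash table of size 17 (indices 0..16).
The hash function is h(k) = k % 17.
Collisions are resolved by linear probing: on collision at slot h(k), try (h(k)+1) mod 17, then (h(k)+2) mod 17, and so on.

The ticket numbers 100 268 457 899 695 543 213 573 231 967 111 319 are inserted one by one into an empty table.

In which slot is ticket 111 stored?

11

100 hashes to 15; slot 15 is free => place at 15.
268 hashes to 13; slot 13 is free => place at 13.
457 hashes to 15; 15 taken => place at 16.
899 hashes to 15; 15,16 taken => place at 0.
695 hashes to 15; 15,16,0 taken => place at 1.
543 hashes to 16; 16,0,1 taken => place at 2.
213 hashes to 9; slot 9 is free => place at 9.
573 hashes to 12; slot 12 is free => place at 12.
231 hashes to 10; slot 10 is free => place at 10.
967 hashes to 15; 15,16,0,1,2 taken => place at 3.
111 hashes to 9; 9,10 taken => place at 11.
319 hashes to 13; 13 taken => place at 14.
Table: [899, 695, 543, 967, -, -, -, -, -, 213, 231, 111, 573, 268, 319, 100, 457]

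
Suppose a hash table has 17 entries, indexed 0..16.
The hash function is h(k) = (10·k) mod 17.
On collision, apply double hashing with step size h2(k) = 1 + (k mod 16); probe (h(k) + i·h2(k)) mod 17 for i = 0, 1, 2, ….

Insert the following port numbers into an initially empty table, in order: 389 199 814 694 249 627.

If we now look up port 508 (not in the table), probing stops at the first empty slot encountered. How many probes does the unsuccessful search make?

2

389 hashes to 14; slot 14 is free -> place at 14.
199 hashes to 1; slot 1 is free -> place at 1.
814 hashes to 14, h2=15; 14 taken -> place at 12.
694 hashes to 4; slot 4 is free -> place at 4.
249 hashes to 8; slot 8 is free -> place at 8.
627 hashes to 14, h2=4; 14,1 taken -> place at 5.
Table: [—, 199, —, —, 694, 627, —, —, 249, —, —, —, 814, —, 389, —, —]
Lookup 508: h=14, h2=13, probe 14,10 → slot 10 empty, not found.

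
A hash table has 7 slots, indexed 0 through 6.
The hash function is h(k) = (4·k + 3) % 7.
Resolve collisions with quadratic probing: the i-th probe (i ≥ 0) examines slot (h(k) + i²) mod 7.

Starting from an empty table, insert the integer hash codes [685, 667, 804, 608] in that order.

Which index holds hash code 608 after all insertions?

685: h=6 -> slot 6
667: h=4 -> slot 4
804: h=6, probe 6,0 -> slot 0
608: h=6, probe 6,0,3 -> slot 3
Table: [804, -, -, 608, 667, -, 685]

3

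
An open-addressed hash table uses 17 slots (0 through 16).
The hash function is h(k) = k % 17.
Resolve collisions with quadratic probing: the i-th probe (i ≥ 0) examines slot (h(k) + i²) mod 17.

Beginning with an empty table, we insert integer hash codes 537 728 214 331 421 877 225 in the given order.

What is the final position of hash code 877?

537 hashes to 10; slot 10 is free => place at 10.
728 hashes to 14; slot 14 is free => place at 14.
214 hashes to 10; 10 taken => place at 11.
331 hashes to 8; slot 8 is free => place at 8.
421 hashes to 13; slot 13 is free => place at 13.
877 hashes to 10; 10,11,14 taken => place at 2.
225 hashes to 4; slot 4 is free => place at 4.
Table: [_, _, 877, _, 225, _, _, _, 331, _, 537, 214, _, 421, 728, _, _]

2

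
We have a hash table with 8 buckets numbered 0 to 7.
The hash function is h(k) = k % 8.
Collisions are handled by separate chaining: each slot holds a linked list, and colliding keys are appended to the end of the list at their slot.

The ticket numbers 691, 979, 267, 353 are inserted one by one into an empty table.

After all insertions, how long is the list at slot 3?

3

691 → bucket 3
979 → bucket 3 (collision)
267 → bucket 3 (collision)
353 → bucket 1
Final buckets:
0: -
1: 353
2: -
3: 691 -> 979 -> 267
4: -
5: -
6: -
7: -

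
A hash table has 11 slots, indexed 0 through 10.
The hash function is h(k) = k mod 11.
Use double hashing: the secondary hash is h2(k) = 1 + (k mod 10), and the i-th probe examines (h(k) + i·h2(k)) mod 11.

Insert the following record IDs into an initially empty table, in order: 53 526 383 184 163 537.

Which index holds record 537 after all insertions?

Insert 53: h=9, slot 9 empty → index 9.
Insert 526: h=9, h2=7, slot 9 occupied → index 5.
Insert 383: h=9, h2=4, slot 9 occupied → index 2.
Insert 184: h=8, slot 8 empty → index 8.
Insert 163: h=9, h2=4, slots 9,2 occupied → index 6.
Insert 537: h=9, h2=8, slots 9,6 occupied → index 3.
Table: [-, -, 383, 537, -, 526, 163, -, 184, 53, -]

3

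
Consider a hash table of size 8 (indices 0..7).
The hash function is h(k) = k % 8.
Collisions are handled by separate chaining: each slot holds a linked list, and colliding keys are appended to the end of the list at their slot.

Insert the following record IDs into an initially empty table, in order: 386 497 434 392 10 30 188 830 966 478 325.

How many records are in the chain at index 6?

386 → bucket 2
497 → bucket 1
434 → bucket 2 (collision)
392 → bucket 0
10 → bucket 2 (collision)
30 → bucket 6
188 → bucket 4
830 → bucket 6 (collision)
966 → bucket 6 (collision)
478 → bucket 6 (collision)
325 → bucket 5
Final buckets:
0: 392
1: 497
2: 386 -> 434 -> 10
3: ∅
4: 188
5: 325
6: 30 -> 830 -> 966 -> 478
7: ∅

4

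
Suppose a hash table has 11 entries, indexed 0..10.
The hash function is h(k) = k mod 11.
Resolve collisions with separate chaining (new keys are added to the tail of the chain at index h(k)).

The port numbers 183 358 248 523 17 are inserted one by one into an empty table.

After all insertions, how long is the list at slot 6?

4

183 → bucket 7
358 → bucket 6
248 → bucket 6 (collision)
523 → bucket 6 (collision)
17 → bucket 6 (collision)
Final buckets:
0: .
1: .
2: .
3: .
4: .
5: .
6: 358 -> 248 -> 523 -> 17
7: 183
8: .
9: .
10: .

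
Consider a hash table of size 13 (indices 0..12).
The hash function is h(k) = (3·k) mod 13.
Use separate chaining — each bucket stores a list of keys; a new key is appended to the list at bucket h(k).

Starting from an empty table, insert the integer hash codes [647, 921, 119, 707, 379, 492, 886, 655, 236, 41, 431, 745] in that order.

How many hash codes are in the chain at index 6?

Insert 647: h=4, bucket 4 empty → new chain.
Insert 921: h=7, bucket 7 empty → new chain.
Insert 119: h=6, bucket 6 empty → new chain.
Insert 707: h=2, bucket 2 empty → new chain.
Insert 379: h=6, bucket 6 nonempty → append to chain.
Insert 492: h=7, bucket 7 nonempty → append to chain.
Insert 886: h=6, bucket 6 nonempty → append to chain.
Insert 655: h=2, bucket 2 nonempty → append to chain.
Insert 236: h=6, bucket 6 nonempty → append to chain.
Insert 41: h=6, bucket 6 nonempty → append to chain.
Insert 431: h=6, bucket 6 nonempty → append to chain.
Insert 745: h=12, bucket 12 empty → new chain.
Final buckets:
0: -
1: -
2: 707 -> 655
3: -
4: 647
5: -
6: 119 -> 379 -> 886 -> 236 -> 41 -> 431
7: 921 -> 492
8: -
9: -
10: -
11: -
12: 745

6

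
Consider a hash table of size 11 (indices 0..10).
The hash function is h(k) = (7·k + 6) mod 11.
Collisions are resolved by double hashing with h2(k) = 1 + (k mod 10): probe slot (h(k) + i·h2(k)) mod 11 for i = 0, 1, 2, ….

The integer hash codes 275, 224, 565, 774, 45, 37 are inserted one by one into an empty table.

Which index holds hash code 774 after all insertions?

0

275: h=6 → slot 6
224: h=1 → slot 1
565: h=1, h2=6, probe 1,7 → slot 7
774: h=1, h2=5, probe 1,6,0 → slot 0
45: h=2 → slot 2
37: h=1, h2=8, probe 1,9 → slot 9
Table: [774, 224, 45, ., ., ., 275, 565, ., 37, .]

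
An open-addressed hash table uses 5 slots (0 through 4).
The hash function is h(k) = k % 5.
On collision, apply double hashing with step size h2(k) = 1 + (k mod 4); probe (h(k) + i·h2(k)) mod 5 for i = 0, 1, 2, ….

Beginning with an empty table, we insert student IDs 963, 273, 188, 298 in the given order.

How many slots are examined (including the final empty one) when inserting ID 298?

963: h=3 => slot 3
273: h=3, h2=2, probe 3,0 => slot 0
188: h=3, h2=1, probe 3,4 => slot 4
298: h=3, h2=3, probe 3,1 => slot 1
Table: [273, 298, _, 963, 188]

2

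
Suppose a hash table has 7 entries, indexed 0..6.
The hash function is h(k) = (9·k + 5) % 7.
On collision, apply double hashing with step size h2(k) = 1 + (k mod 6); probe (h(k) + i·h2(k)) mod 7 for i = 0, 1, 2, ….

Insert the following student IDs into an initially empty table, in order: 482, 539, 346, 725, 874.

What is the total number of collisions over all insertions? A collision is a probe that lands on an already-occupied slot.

1

482 hashes to 3; slot 3 is free -> place at 3.
539 hashes to 5; slot 5 is free -> place at 5.
346 hashes to 4; slot 4 is free -> place at 4.
725 hashes to 6; slot 6 is free -> place at 6.
874 hashes to 3, h2=5; 3 taken -> place at 1.
Table: [—, 874, —, 482, 346, 539, 725]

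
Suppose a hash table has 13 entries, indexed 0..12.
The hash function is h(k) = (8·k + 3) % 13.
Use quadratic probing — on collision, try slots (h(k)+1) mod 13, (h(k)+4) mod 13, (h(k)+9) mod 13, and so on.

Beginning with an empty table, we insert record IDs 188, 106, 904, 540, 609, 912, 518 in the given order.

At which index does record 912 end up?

10

188 hashes to 12; slot 12 is free => place at 12.
106 hashes to 6; slot 6 is free => place at 6.
904 hashes to 7; slot 7 is free => place at 7.
540 hashes to 7; 7 taken => place at 8.
609 hashes to 0; slot 0 is free => place at 0.
912 hashes to 6; 6,7 taken => place at 10.
518 hashes to 0; 0 taken => place at 1.
Table: [609, 518, ∅, ∅, ∅, ∅, 106, 904, 540, ∅, 912, ∅, 188]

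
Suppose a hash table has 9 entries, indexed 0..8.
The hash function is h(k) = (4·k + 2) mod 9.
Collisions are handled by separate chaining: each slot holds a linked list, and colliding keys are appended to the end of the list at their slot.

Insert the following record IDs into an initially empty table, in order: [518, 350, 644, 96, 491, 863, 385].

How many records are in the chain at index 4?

518 → bucket 4
350 → bucket 7
644 → bucket 4 (collision)
96 → bucket 8
491 → bucket 4 (collision)
863 → bucket 7 (collision)
385 → bucket 3
Final buckets:
0: -
1: -
2: -
3: 385
4: 518 -> 644 -> 491
5: -
6: -
7: 350 -> 863
8: 96

3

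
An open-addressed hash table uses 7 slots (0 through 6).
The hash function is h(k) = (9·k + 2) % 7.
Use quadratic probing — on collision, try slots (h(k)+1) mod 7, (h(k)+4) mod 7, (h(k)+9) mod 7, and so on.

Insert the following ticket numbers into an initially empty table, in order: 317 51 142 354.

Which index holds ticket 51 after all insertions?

317 hashes to 6; slot 6 is free => place at 6.
51 hashes to 6; 6 taken => place at 0.
142 hashes to 6; 6,0 taken => place at 3.
354 hashes to 3; 3 taken => place at 4.
Table: [51, -, -, 142, 354, -, 317]

0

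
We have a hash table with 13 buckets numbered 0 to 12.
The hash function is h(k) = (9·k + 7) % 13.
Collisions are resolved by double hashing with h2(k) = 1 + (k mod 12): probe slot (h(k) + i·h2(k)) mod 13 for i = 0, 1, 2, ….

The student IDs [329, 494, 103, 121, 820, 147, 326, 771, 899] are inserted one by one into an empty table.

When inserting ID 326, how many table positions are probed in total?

329 hashes to 4; slot 4 is free => place at 4.
494 hashes to 7; slot 7 is free => place at 7.
103 hashes to 11; slot 11 is free => place at 11.
121 hashes to 4, h2=2; 4 taken => place at 6.
820 hashes to 3; slot 3 is free => place at 3.
147 hashes to 4, h2=4; 4 taken => place at 8.
326 hashes to 3, h2=3; 3,6 taken => place at 9.
771 hashes to 4, h2=4; 4,8 taken => place at 12.
899 hashes to 12, h2=12; 12,11 taken => place at 10.
Table: [∅, ∅, ∅, 820, 329, ∅, 121, 494, 147, 326, 899, 103, 771]

3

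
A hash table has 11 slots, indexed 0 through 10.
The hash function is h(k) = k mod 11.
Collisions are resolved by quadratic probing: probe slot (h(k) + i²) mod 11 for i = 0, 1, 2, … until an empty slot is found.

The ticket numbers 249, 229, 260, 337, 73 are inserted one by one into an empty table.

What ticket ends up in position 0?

337

Insert 249: h=7, slot 7 empty -> index 7.
Insert 229: h=9, slot 9 empty -> index 9.
Insert 260: h=7, slot 7 occupied -> index 8.
Insert 337: h=7, slots 7,8 occupied -> index 0.
Insert 73: h=7, slots 7,8,0 occupied -> index 5.
Table: [337, —, —, —, —, 73, —, 249, 260, 229, —]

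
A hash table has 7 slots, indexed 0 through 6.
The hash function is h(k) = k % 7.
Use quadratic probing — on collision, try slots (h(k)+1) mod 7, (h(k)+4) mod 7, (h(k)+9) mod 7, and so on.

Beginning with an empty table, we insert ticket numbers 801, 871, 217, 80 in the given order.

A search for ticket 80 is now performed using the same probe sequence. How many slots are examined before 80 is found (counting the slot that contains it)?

Insert 801: h=3, slot 3 empty => index 3.
Insert 871: h=3, slot 3 occupied => index 4.
Insert 217: h=0, slot 0 empty => index 0.
Insert 80: h=3, slots 3,4,0 occupied => index 5.
Table: [217, —, —, 801, 871, 80, —]
Lookup 80: h=3, probe 3,4,0,5 → found at 5.

4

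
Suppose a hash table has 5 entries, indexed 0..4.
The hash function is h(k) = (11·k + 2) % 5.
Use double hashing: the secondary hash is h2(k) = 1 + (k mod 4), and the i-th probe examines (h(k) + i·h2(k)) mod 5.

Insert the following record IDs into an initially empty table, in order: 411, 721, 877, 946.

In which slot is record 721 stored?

411: h=3 -> slot 3
721: h=3, h2=2, probe 3,0 -> slot 0
877: h=4 -> slot 4
946: h=3, h2=3, probe 3,1 -> slot 1
Table: [721, 946, ∅, 411, 877]

0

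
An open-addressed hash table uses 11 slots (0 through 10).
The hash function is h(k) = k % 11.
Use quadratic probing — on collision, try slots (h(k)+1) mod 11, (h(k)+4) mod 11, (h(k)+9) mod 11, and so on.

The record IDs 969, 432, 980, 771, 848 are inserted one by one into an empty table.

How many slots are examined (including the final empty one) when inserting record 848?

4

969: h=1 -> slot 1
432: h=3 -> slot 3
980: h=1, probe 1,2 -> slot 2
771: h=1, probe 1,2,5 -> slot 5
848: h=1, probe 1,2,5,10 -> slot 10
Table: [_, 969, 980, 432, _, 771, _, _, _, _, 848]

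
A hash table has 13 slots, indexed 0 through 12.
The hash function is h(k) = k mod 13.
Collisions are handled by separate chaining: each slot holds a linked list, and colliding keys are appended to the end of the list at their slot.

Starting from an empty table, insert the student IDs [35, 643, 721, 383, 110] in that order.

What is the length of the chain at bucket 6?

Insert 35: h=9, bucket 9 empty → new chain.
Insert 643: h=6, bucket 6 empty → new chain.
Insert 721: h=6, bucket 6 nonempty → append to chain.
Insert 383: h=6, bucket 6 nonempty → append to chain.
Insert 110: h=6, bucket 6 nonempty → append to chain.
Final buckets:
0: .
1: .
2: .
3: .
4: .
5: .
6: 643 -> 721 -> 383 -> 110
7: .
8: .
9: 35
10: .
11: .
12: .

4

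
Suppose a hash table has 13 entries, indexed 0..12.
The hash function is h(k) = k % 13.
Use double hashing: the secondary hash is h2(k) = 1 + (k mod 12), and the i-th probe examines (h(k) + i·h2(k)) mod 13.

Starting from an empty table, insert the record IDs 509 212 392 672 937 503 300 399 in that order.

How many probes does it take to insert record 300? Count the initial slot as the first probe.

509 hashes to 2; slot 2 is free => place at 2.
212 hashes to 4; slot 4 is free => place at 4.
392 hashes to 2, h2=9; 2 taken => place at 11.
672 hashes to 9; slot 9 is free => place at 9.
937 hashes to 1; slot 1 is free => place at 1.
503 hashes to 9, h2=12; 9 taken => place at 8.
300 hashes to 1, h2=1; 1,2 taken => place at 3.
399 hashes to 9, h2=4; 9 taken => place at 0.
Table: [399, 937, 509, 300, 212, _, _, _, 503, 672, _, 392, _]

3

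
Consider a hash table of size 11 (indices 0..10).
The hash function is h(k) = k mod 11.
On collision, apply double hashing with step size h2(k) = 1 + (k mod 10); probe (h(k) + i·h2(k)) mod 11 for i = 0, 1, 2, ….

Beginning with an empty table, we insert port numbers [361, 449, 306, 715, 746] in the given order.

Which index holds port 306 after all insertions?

5

361: h=9 => slot 9
449: h=9, h2=10, probe 9,8 => slot 8
306: h=9, h2=7, probe 9,5 => slot 5
715: h=0 => slot 0
746: h=9, h2=7, probe 9,5,1 => slot 1
Table: [715, 746, —, —, —, 306, —, —, 449, 361, —]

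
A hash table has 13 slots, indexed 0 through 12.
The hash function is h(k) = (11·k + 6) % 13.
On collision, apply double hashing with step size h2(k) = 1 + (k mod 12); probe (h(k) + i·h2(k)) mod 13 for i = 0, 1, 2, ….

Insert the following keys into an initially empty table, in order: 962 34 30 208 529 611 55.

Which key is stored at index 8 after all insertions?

962 hashes to 6; slot 6 is free -> place at 6.
34 hashes to 3; slot 3 is free -> place at 3.
30 hashes to 11; slot 11 is free -> place at 11.
208 hashes to 6, h2=5; 6,11,3 taken -> place at 8.
529 hashes to 1; slot 1 is free -> place at 1.
611 hashes to 6, h2=12; 6 taken -> place at 5.
55 hashes to 0; slot 0 is free -> place at 0.
Table: [55, 529, —, 34, —, 611, 962, —, 208, —, —, 30, —]

208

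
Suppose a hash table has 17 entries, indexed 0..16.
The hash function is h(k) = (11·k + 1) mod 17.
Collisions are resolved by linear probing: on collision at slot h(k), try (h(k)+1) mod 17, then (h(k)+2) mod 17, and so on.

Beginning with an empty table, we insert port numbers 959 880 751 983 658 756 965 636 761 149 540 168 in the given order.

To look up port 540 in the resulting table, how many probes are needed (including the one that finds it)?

Insert 959: h=10, slot 10 empty → index 10.
Insert 880: h=8, slot 8 empty → index 8.
Insert 751: h=0, slot 0 empty → index 0.
Insert 983: h=2, slot 2 empty → index 2.
Insert 658: h=14, slot 14 empty → index 14.
Insert 756: h=4, slot 4 empty → index 4.
Insert 965: h=8, slot 8 occupied → index 9.
Insert 636: h=10, slot 10 occupied → index 11.
Insert 761: h=8, slots 8,9,10,11 occupied → index 12.
Insert 149: h=8, slots 8,9,10,11,12 occupied → index 13.
Insert 540: h=8, slots 8,9,10,11,12,13,14 occupied → index 15.
Insert 168: h=13, slots 13,14,15 occupied → index 16.
Table: [751, ∅, 983, ∅, 756, ∅, ∅, ∅, 880, 965, 959, 636, 761, 149, 658, 540, 168]
Lookup 540: h=8, probe 8,9,10,11,12,13,14,15 → found at 15.

8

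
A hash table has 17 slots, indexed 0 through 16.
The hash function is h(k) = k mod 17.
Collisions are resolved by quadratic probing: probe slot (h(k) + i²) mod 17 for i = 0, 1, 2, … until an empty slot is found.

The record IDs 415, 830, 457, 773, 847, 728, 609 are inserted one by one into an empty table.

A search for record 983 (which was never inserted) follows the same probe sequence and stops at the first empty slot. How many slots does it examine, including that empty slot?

6

Insert 415: h=7, slot 7 empty -> index 7.
Insert 830: h=14, slot 14 empty -> index 14.
Insert 457: h=15, slot 15 empty -> index 15.
Insert 773: h=8, slot 8 empty -> index 8.
Insert 847: h=14, slots 14,15 occupied -> index 1.
Insert 728: h=14, slots 14,15,1 occupied -> index 6.
Insert 609: h=14, slots 14,15,1,6 occupied -> index 13.
Table: [_, 847, _, _, _, _, 728, 415, 773, _, _, _, _, 609, 830, 457, _]
Lookup 983: h=14, probe 14,15,1,6,13,5 → slot 5 empty, not found.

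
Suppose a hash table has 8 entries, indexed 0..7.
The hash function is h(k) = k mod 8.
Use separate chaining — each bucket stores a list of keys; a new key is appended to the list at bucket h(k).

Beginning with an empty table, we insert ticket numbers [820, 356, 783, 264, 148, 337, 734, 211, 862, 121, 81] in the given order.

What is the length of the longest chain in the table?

3

820 -> bucket 4
356 -> bucket 4 (collision)
783 -> bucket 7
264 -> bucket 0
148 -> bucket 4 (collision)
337 -> bucket 1
734 -> bucket 6
211 -> bucket 3
862 -> bucket 6 (collision)
121 -> bucket 1 (collision)
81 -> bucket 1 (collision)
Final buckets:
0: 264
1: 337 -> 121 -> 81
2: _
3: 211
4: 820 -> 356 -> 148
5: _
6: 734 -> 862
7: 783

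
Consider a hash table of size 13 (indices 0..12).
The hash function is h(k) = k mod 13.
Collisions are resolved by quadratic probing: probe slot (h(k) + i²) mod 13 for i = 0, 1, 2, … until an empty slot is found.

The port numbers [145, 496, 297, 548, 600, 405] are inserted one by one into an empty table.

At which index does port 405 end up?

1

145 hashes to 2; slot 2 is free → place at 2.
496 hashes to 2; 2 taken → place at 3.
297 hashes to 11; slot 11 is free → place at 11.
548 hashes to 2; 2,3 taken → place at 6.
600 hashes to 2; 2,3,6,11 taken → place at 5.
405 hashes to 2; 2,3,6,11,5 taken → place at 1.
Table: [∅, 405, 145, 496, ∅, 600, 548, ∅, ∅, ∅, ∅, 297, ∅]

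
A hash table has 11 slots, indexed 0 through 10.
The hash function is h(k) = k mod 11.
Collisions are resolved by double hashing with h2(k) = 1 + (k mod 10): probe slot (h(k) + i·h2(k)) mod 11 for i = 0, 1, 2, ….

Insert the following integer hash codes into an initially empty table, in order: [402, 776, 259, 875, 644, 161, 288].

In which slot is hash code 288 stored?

9

402 hashes to 6; slot 6 is free -> place at 6.
776 hashes to 6, h2=7; 6 taken -> place at 2.
259 hashes to 6, h2=10; 6 taken -> place at 5.
875 hashes to 6, h2=6; 6 taken -> place at 1.
644 hashes to 6, h2=5; 6 taken -> place at 0.
161 hashes to 7; slot 7 is free -> place at 7.
288 hashes to 2, h2=9; 2,0 taken -> place at 9.
Table: [644, 875, 776, ∅, ∅, 259, 402, 161, ∅, 288, ∅]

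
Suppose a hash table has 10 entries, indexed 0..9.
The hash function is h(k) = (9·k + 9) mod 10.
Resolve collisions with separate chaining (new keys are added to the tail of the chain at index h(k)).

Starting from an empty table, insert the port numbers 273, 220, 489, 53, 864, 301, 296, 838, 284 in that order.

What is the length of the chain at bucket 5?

2

Insert 273: h=6, bucket 6 empty → new chain.
Insert 220: h=9, bucket 9 empty → new chain.
Insert 489: h=0, bucket 0 empty → new chain.
Insert 53: h=6, bucket 6 nonempty → append to chain.
Insert 864: h=5, bucket 5 empty → new chain.
Insert 301: h=8, bucket 8 empty → new chain.
Insert 296: h=3, bucket 3 empty → new chain.
Insert 838: h=1, bucket 1 empty → new chain.
Insert 284: h=5, bucket 5 nonempty → append to chain.
Final buckets:
0: 489
1: 838
2: ∅
3: 296
4: ∅
5: 864 -> 284
6: 273 -> 53
7: ∅
8: 301
9: 220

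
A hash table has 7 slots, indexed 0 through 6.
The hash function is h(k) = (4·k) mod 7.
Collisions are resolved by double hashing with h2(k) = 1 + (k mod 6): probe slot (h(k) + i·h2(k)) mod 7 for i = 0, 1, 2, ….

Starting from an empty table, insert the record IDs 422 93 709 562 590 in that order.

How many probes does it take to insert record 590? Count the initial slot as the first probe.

Insert 422: h=1, slot 1 empty => index 1.
Insert 93: h=1, h2=4, slot 1 occupied => index 5.
Insert 709: h=1, h2=2, slot 1 occupied => index 3.
Insert 562: h=1, h2=5, slot 1 occupied => index 6.
Insert 590: h=1, h2=3, slot 1 occupied => index 4.
Table: [_, 422, _, 709, 590, 93, 562]

2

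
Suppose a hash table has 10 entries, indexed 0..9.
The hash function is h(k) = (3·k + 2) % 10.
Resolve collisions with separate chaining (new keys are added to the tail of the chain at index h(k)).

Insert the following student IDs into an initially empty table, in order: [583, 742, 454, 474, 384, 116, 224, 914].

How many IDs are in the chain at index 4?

583 -> bucket 1
742 -> bucket 8
454 -> bucket 4
474 -> bucket 4 (collision)
384 -> bucket 4 (collision)
116 -> bucket 0
224 -> bucket 4 (collision)
914 -> bucket 4 (collision)
Final buckets:
0: 116
1: 583
2: -
3: -
4: 454 -> 474 -> 384 -> 224 -> 914
5: -
6: -
7: -
8: 742
9: -

5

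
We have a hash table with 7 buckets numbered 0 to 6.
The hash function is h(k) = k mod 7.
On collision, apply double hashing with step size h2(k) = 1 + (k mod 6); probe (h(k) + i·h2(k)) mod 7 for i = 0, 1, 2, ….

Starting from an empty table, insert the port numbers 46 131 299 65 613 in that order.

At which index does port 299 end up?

3

Insert 46: h=4, slot 4 empty → index 4.
Insert 131: h=5, slot 5 empty → index 5.
Insert 299: h=5, h2=6, slots 5,4 occupied → index 3.
Insert 65: h=2, slot 2 empty → index 2.
Insert 613: h=4, h2=2, slot 4 occupied → index 6.
Table: [∅, ∅, 65, 299, 46, 131, 613]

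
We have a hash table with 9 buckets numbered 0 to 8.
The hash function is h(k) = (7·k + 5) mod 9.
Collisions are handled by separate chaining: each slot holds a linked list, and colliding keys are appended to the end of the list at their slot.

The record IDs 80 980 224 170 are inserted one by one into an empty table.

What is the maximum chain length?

Insert 80: h=7, bucket 7 empty -> new chain.
Insert 980: h=7, bucket 7 nonempty -> append to chain.
Insert 224: h=7, bucket 7 nonempty -> append to chain.
Insert 170: h=7, bucket 7 nonempty -> append to chain.
Final buckets:
0: _
1: _
2: _
3: _
4: _
5: _
6: _
7: 80 -> 980 -> 224 -> 170
8: _

4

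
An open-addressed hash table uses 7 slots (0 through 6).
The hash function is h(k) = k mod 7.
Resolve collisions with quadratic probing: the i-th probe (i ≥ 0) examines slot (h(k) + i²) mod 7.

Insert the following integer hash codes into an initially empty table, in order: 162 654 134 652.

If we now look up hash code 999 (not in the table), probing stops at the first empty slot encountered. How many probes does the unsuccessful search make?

2

162: h=1 → slot 1
654: h=3 → slot 3
134: h=1, probe 1,2 → slot 2
652: h=1, probe 1,2,5 → slot 5
Table: [_, 162, 134, 654, _, 652, _]
Lookup 999: h=5, probe 5,6 → slot 6 empty, not found.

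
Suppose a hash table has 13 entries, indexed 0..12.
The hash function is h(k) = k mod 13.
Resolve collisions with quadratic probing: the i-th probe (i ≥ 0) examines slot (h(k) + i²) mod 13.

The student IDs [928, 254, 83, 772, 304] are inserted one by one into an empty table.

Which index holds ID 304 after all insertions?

1

Insert 928: h=5, slot 5 empty -> index 5.
Insert 254: h=7, slot 7 empty -> index 7.
Insert 83: h=5, slot 5 occupied -> index 6.
Insert 772: h=5, slots 5,6 occupied -> index 9.
Insert 304: h=5, slots 5,6,9 occupied -> index 1.
Table: [-, 304, -, -, -, 928, 83, 254, -, 772, -, -, -]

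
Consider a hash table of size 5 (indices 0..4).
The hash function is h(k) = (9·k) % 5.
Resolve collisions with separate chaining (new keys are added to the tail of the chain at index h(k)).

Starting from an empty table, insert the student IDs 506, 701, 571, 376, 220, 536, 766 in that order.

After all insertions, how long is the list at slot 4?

Insert 506: h=4, bucket 4 empty → new chain.
Insert 701: h=4, bucket 4 nonempty → append to chain.
Insert 571: h=4, bucket 4 nonempty → append to chain.
Insert 376: h=4, bucket 4 nonempty → append to chain.
Insert 220: h=0, bucket 0 empty → new chain.
Insert 536: h=4, bucket 4 nonempty → append to chain.
Insert 766: h=4, bucket 4 nonempty → append to chain.
Final buckets:
0: 220
1: -
2: -
3: -
4: 506 -> 701 -> 571 -> 376 -> 536 -> 766

6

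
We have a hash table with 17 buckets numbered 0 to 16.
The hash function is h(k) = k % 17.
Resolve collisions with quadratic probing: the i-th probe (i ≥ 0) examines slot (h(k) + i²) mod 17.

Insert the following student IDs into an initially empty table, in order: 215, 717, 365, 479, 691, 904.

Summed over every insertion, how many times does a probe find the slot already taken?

Insert 215: h=11, slot 11 empty → index 11.
Insert 717: h=3, slot 3 empty → index 3.
Insert 365: h=8, slot 8 empty → index 8.
Insert 479: h=3, slot 3 occupied → index 4.
Insert 691: h=11, slot 11 occupied → index 12.
Insert 904: h=3, slots 3,4 occupied → index 7.
Table: [∅, ∅, ∅, 717, 479, ∅, ∅, 904, 365, ∅, ∅, 215, 691, ∅, ∅, ∅, ∅]

4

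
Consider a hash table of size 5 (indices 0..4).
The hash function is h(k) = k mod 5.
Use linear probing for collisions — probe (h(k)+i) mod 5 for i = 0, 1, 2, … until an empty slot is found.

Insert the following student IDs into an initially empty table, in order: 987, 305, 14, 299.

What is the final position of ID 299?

Insert 987: h=2, slot 2 empty → index 2.
Insert 305: h=0, slot 0 empty → index 0.
Insert 14: h=4, slot 4 empty → index 4.
Insert 299: h=4, slots 4,0 occupied → index 1.
Table: [305, 299, 987, ∅, 14]

1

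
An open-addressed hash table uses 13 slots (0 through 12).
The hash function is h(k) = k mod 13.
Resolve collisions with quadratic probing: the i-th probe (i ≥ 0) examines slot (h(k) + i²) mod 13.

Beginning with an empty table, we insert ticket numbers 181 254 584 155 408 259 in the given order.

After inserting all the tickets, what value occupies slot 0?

584

181 hashes to 12; slot 12 is free => place at 12.
254 hashes to 7; slot 7 is free => place at 7.
584 hashes to 12; 12 taken => place at 0.
155 hashes to 12; 12,0 taken => place at 3.
408 hashes to 5; slot 5 is free => place at 5.
259 hashes to 12; 12,0,3 taken => place at 8.
Table: [584, ∅, ∅, 155, ∅, 408, ∅, 254, 259, ∅, ∅, ∅, 181]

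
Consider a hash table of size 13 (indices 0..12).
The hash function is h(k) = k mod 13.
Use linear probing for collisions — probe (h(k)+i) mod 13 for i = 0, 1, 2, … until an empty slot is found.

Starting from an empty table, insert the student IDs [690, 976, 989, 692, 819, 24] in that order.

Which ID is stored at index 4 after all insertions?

692

Insert 690: h=1, slot 1 empty -> index 1.
Insert 976: h=1, slot 1 occupied -> index 2.
Insert 989: h=1, slots 1,2 occupied -> index 3.
Insert 692: h=3, slot 3 occupied -> index 4.
Insert 819: h=0, slot 0 empty -> index 0.
Insert 24: h=11, slot 11 empty -> index 11.
Table: [819, 690, 976, 989, 692, ., ., ., ., ., ., 24, .]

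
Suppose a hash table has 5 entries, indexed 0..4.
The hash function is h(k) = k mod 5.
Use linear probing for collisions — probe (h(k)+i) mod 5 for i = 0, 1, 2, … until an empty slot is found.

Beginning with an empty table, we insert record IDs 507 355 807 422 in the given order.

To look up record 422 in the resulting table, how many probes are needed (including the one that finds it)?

Insert 507: h=2, slot 2 empty => index 2.
Insert 355: h=0, slot 0 empty => index 0.
Insert 807: h=2, slot 2 occupied => index 3.
Insert 422: h=2, slots 2,3 occupied => index 4.
Table: [355, -, 507, 807, 422]
Lookup 422: h=2, probe 2,3,4 → found at 4.

3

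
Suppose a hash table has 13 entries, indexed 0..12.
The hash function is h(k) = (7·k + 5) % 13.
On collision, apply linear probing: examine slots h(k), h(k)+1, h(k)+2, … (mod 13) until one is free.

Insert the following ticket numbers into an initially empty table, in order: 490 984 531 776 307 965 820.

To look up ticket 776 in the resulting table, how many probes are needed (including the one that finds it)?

4

Insert 490: h=3, slot 3 empty → index 3.
Insert 984: h=3, slot 3 occupied → index 4.
Insert 531: h=4, slot 4 occupied → index 5.
Insert 776: h=3, slots 3,4,5 occupied → index 6.
Insert 307: h=9, slot 9 empty → index 9.
Insert 965: h=0, slot 0 empty → index 0.
Insert 820: h=12, slot 12 empty → index 12.
Table: [965, _, _, 490, 984, 531, 776, _, _, 307, _, _, 820]
Lookup 776: h=3, probe 3,4,5,6 → found at 6.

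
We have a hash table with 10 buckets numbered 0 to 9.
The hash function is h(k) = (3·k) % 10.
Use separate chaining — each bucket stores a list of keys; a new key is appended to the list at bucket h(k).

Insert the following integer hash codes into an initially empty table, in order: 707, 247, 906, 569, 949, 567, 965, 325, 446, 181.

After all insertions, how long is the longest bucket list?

3

Insert 707: h=1, bucket 1 empty → new chain.
Insert 247: h=1, bucket 1 nonempty → append to chain.
Insert 906: h=8, bucket 8 empty → new chain.
Insert 569: h=7, bucket 7 empty → new chain.
Insert 949: h=7, bucket 7 nonempty → append to chain.
Insert 567: h=1, bucket 1 nonempty → append to chain.
Insert 965: h=5, bucket 5 empty → new chain.
Insert 325: h=5, bucket 5 nonempty → append to chain.
Insert 446: h=8, bucket 8 nonempty → append to chain.
Insert 181: h=3, bucket 3 empty → new chain.
Final buckets:
0: _
1: 707 -> 247 -> 567
2: _
3: 181
4: _
5: 965 -> 325
6: _
7: 569 -> 949
8: 906 -> 446
9: _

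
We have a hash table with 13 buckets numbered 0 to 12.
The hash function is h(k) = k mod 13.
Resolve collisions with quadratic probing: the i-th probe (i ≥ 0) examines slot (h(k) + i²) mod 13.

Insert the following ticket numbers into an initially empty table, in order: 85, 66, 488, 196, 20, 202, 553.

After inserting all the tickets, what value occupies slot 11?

20

Insert 85: h=7, slot 7 empty → index 7.
Insert 66: h=1, slot 1 empty → index 1.
Insert 488: h=7, slot 7 occupied → index 8.
Insert 196: h=1, slot 1 occupied → index 2.
Insert 20: h=7, slots 7,8 occupied → index 11.
Insert 202: h=7, slots 7,8,11 occupied → index 3.
Insert 553: h=7, slots 7,8,11,3 occupied → index 10.
Table: [—, 66, 196, 202, —, —, —, 85, 488, —, 553, 20, —]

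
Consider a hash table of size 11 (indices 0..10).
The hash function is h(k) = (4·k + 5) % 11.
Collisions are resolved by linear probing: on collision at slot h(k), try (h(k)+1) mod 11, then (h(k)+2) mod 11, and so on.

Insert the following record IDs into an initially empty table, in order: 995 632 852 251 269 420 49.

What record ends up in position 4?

632

995 hashes to 3; slot 3 is free => place at 3.
632 hashes to 3; 3 taken => place at 4.
852 hashes to 3; 3,4 taken => place at 5.
251 hashes to 8; slot 8 is free => place at 8.
269 hashes to 3; 3,4,5 taken => place at 6.
420 hashes to 2; slot 2 is free => place at 2.
49 hashes to 3; 3,4,5,6 taken => place at 7.
Table: [., ., 420, 995, 632, 852, 269, 49, 251, ., .]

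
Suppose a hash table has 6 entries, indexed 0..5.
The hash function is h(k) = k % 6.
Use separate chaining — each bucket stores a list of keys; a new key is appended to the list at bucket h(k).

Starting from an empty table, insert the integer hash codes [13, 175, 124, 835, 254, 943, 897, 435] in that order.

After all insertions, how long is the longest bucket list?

13 -> bucket 1
175 -> bucket 1 (collision)
124 -> bucket 4
835 -> bucket 1 (collision)
254 -> bucket 2
943 -> bucket 1 (collision)
897 -> bucket 3
435 -> bucket 3 (collision)
Final buckets:
0: _
1: 13 -> 175 -> 835 -> 943
2: 254
3: 897 -> 435
4: 124
5: _

4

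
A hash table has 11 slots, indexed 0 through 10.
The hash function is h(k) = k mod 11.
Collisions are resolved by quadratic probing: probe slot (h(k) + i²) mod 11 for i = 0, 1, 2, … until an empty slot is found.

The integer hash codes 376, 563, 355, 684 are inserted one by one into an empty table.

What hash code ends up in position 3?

563

376 hashes to 2; slot 2 is free → place at 2.
563 hashes to 2; 2 taken → place at 3.
355 hashes to 3; 3 taken → place at 4.
684 hashes to 2; 2,3 taken → place at 6.
Table: [., ., 376, 563, 355, ., 684, ., ., ., .]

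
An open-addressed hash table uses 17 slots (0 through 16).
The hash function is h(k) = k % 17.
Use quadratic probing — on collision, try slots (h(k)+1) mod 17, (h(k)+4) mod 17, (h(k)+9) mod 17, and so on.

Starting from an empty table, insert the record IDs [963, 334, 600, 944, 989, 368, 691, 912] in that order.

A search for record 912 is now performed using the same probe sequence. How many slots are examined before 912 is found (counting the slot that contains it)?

6

Insert 963: h=11, slot 11 empty -> index 11.
Insert 334: h=11, slot 11 occupied -> index 12.
Insert 600: h=5, slot 5 empty -> index 5.
Insert 944: h=9, slot 9 empty -> index 9.
Insert 989: h=3, slot 3 empty -> index 3.
Insert 368: h=11, slots 11,12 occupied -> index 15.
Insert 691: h=11, slots 11,12,15,3 occupied -> index 10.
Insert 912: h=11, slots 11,12,15,3,10 occupied -> index 2.
Table: [., ., 912, 989, ., 600, ., ., ., 944, 691, 963, 334, ., ., 368, .]
Lookup 912: h=11, probe 11,12,15,3,10,2 → found at 2.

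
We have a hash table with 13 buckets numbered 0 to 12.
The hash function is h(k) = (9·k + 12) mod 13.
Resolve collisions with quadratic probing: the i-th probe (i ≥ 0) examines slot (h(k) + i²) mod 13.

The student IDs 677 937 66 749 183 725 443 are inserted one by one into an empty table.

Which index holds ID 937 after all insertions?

677: h=8 => slot 8
937: h=8, probe 8,9 => slot 9
66: h=8, probe 8,9,12 => slot 12
749: h=6 => slot 6
183: h=8, probe 8,9,12,4 => slot 4
725: h=11 => slot 11
443: h=8, probe 8,9,12,4,11,7 => slot 7
Table: [∅, ∅, ∅, ∅, 183, ∅, 749, 443, 677, 937, ∅, 725, 66]

9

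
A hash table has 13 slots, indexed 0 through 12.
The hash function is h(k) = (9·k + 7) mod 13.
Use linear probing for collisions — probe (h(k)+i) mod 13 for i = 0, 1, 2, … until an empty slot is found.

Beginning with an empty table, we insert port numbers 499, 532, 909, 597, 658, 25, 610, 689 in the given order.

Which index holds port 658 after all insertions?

2

Insert 499: h=0, slot 0 empty -> index 0.
Insert 532: h=11, slot 11 empty -> index 11.
Insert 909: h=11, slot 11 occupied -> index 12.
Insert 597: h=11, slots 11,12,0 occupied -> index 1.
Insert 658: h=1, slot 1 occupied -> index 2.
Insert 25: h=11, slots 11,12,0,1,2 occupied -> index 3.
Insert 610: h=11, slots 11,12,0,1,2,3 occupied -> index 4.
Insert 689: h=7, slot 7 empty -> index 7.
Table: [499, 597, 658, 25, 610, ., ., 689, ., ., ., 532, 909]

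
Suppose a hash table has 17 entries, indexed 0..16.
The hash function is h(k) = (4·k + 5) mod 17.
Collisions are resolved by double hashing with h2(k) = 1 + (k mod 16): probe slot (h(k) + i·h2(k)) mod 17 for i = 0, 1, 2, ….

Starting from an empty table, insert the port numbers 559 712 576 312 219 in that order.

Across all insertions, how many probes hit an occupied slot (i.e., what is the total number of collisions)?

3

559: h=14 → slot 14
712: h=14, h2=9, probe 14,6 → slot 6
576: h=14, h2=1, probe 14,15 → slot 15
312: h=12 → slot 12
219: h=14, h2=12, probe 14,9 → slot 9
Table: [., ., ., ., ., ., 712, ., ., 219, ., ., 312, ., 559, 576, .]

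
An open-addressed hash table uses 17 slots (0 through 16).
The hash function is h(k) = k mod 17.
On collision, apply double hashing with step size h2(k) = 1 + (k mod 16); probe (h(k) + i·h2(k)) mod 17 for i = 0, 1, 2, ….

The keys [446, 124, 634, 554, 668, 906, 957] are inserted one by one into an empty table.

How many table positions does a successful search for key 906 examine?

5

Insert 446: h=4, slot 4 empty → index 4.
Insert 124: h=5, slot 5 empty → index 5.
Insert 634: h=5, h2=11, slot 5 occupied → index 16.
Insert 554: h=10, slot 10 empty → index 10.
Insert 668: h=5, h2=13, slot 5 occupied → index 1.
Insert 906: h=5, h2=11, slots 5,16,10,4 occupied → index 15.
Insert 957: h=5, h2=14, slot 5 occupied → index 2.
Table: [∅, 668, 957, ∅, 446, 124, ∅, ∅, ∅, ∅, 554, ∅, ∅, ∅, ∅, 906, 634]
Lookup 906: h=5, h2=11, probe 5,16,10,4,15 → found at 15.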